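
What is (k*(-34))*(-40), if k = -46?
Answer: -62560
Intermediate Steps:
(k*(-34))*(-40) = -46*(-34)*(-40) = 1564*(-40) = -62560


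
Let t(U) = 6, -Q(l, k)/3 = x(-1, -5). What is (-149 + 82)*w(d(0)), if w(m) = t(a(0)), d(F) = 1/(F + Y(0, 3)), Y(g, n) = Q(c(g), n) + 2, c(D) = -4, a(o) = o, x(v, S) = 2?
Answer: -402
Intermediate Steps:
Q(l, k) = -6 (Q(l, k) = -3*2 = -6)
Y(g, n) = -4 (Y(g, n) = -6 + 2 = -4)
d(F) = 1/(-4 + F) (d(F) = 1/(F - 4) = 1/(-4 + F))
w(m) = 6
(-149 + 82)*w(d(0)) = (-149 + 82)*6 = -67*6 = -402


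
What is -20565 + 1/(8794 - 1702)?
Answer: -145846979/7092 ≈ -20565.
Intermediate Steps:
-20565 + 1/(8794 - 1702) = -20565 + 1/7092 = -145846979/7092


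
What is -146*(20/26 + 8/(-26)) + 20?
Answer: -616/13 ≈ -47.385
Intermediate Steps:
-146*(20/26 + 8/(-26)) + 20 = -146*(20*(1/26) + 8*(-1/26)) + 20 = -146*(10/13 - 4/13) + 20 = -146*6/13 + 20 = -876/13 + 20 = -616/13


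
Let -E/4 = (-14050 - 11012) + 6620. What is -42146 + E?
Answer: 31622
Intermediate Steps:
E = 73768 (E = -4*((-14050 - 11012) + 6620) = -4*(-25062 + 6620) = -4*(-18442) = 73768)
-42146 + E = -42146 + 73768 = 31622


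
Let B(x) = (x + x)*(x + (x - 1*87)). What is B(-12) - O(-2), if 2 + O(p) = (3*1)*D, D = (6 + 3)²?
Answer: 2423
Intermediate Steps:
D = 81 (D = 9² = 81)
B(x) = 2*x*(-87 + 2*x) (B(x) = (2*x)*(x + (x - 87)) = (2*x)*(x + (-87 + x)) = (2*x)*(-87 + 2*x) = 2*x*(-87 + 2*x))
O(p) = 241 (O(p) = -2 + (3*1)*81 = -2 + 3*81 = -2 + 243 = 241)
B(-12) - O(-2) = 2*(-12)*(-87 + 2*(-12)) - 1*241 = 2*(-12)*(-87 - 24) - 241 = 2*(-12)*(-111) - 241 = 2664 - 241 = 2423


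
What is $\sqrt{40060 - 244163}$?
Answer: $i \sqrt{204103} \approx 451.78 i$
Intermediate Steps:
$\sqrt{40060 - 244163} = \sqrt{-204103} = i \sqrt{204103}$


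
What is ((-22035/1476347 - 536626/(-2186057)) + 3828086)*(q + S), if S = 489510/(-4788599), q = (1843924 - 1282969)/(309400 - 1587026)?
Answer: -5844823161433393016609013528915/2820746768584326901493678 ≈ -2.0721e+6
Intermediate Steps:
q = -560955/1277626 (q = 560955/(-1277626) = 560955*(-1/1277626) = -560955/1277626 ≈ -0.43906)
S = -489510/4788599 (S = 489510*(-1/4788599) = -489510/4788599 ≈ -0.10222)
((-22035/1476347 - 536626/(-2186057)) + 3828086)*(q + S) = ((-22035/1476347 - 536626/(-2186057)) + 3828086)*(-560955/1277626 - 489510/4788599) = ((-22035*1/1476347 - 536626*(-1/2186057)) + 3828086)*(-3311599255305/6118038585974) = ((-22035/1476347 + 536626/2186057) + 3828086)*(-3311599255305/6118038585974) = (744076419227/3227378693779 + 3828086)*(-3311599255305/6118038585974) = (12354683938430096221/3227378693779)*(-3311599255305/6118038585974) = -5844823161433393016609013528915/2820746768584326901493678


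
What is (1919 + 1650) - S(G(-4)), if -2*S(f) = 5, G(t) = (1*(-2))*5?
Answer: 7143/2 ≈ 3571.5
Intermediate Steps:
G(t) = -10 (G(t) = -2*5 = -10)
S(f) = -5/2 (S(f) = -1/2*5 = -5/2)
(1919 + 1650) - S(G(-4)) = (1919 + 1650) - 1*(-5/2) = 3569 + 5/2 = 7143/2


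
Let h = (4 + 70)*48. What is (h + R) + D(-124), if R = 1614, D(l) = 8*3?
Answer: 5190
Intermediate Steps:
D(l) = 24
h = 3552 (h = 74*48 = 3552)
(h + R) + D(-124) = (3552 + 1614) + 24 = 5166 + 24 = 5190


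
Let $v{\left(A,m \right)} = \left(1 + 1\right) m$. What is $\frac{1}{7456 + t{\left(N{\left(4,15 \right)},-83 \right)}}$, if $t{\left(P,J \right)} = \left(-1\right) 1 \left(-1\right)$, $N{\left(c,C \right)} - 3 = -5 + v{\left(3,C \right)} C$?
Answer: $\frac{1}{7457} \approx 0.0001341$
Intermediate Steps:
$v{\left(A,m \right)} = 2 m$
$N{\left(c,C \right)} = -2 + 2 C^{2}$ ($N{\left(c,C \right)} = 3 + \left(-5 + 2 C C\right) = 3 + \left(-5 + 2 C^{2}\right) = -2 + 2 C^{2}$)
$t{\left(P,J \right)} = 1$ ($t{\left(P,J \right)} = \left(-1\right) \left(-1\right) = 1$)
$\frac{1}{7456 + t{\left(N{\left(4,15 \right)},-83 \right)}} = \frac{1}{7456 + 1} = \frac{1}{7457}$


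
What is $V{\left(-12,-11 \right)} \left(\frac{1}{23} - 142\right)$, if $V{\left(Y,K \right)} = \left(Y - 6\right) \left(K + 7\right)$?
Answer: $- \frac{235080}{23} \approx -10221.0$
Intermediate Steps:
$V{\left(Y,K \right)} = \left(-6 + Y\right) \left(7 + K\right)$
$V{\left(-12,-11 \right)} \left(\frac{1}{23} - 142\right) = \left(-42 - -66 + 7 \left(-12\right) - -132\right) \left(\frac{1}{23} - 142\right) = \left(-42 + 66 - 84 + 132\right) \left(\frac{1}{23} - 142\right) = 72 \left(- \frac{3265}{23}\right) = - \frac{235080}{23}$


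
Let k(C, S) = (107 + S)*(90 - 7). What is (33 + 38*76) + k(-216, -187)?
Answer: -3719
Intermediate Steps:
k(C, S) = 8881 + 83*S (k(C, S) = (107 + S)*83 = 8881 + 83*S)
(33 + 38*76) + k(-216, -187) = (33 + 38*76) + (8881 + 83*(-187)) = (33 + 2888) + (8881 - 15521) = 2921 - 6640 = -3719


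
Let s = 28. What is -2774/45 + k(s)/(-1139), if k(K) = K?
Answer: -3160846/51255 ≈ -61.669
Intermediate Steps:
-2774/45 + k(s)/(-1139) = -2774/45 + 28/(-1139) = -2774*1/45 + 28*(-1/1139) = -2774/45 - 28/1139 = -3160846/51255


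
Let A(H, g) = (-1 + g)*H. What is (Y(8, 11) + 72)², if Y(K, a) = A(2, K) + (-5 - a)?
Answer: 4900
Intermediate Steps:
A(H, g) = H*(-1 + g)
Y(K, a) = -7 - a + 2*K (Y(K, a) = 2*(-1 + K) + (-5 - a) = (-2 + 2*K) + (-5 - a) = -7 - a + 2*K)
(Y(8, 11) + 72)² = ((-7 - 1*11 + 2*8) + 72)² = ((-7 - 11 + 16) + 72)² = (-2 + 72)² = 70² = 4900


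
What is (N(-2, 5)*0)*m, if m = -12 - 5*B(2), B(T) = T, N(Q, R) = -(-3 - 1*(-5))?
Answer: 0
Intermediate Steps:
N(Q, R) = -2 (N(Q, R) = -(-3 + 5) = -1*2 = -2)
m = -22 (m = -12 - 5*2 = -12 - 10 = -22)
(N(-2, 5)*0)*m = -2*0*(-22) = 0*(-22) = 0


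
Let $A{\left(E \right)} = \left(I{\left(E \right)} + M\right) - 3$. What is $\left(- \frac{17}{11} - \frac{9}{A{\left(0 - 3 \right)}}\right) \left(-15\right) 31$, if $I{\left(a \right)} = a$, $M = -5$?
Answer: $\frac{3720}{11} \approx 338.18$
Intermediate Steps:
$A{\left(E \right)} = -8 + E$ ($A{\left(E \right)} = \left(E - 5\right) - 3 = \left(-5 + E\right) - 3 = -8 + E$)
$\left(- \frac{17}{11} - \frac{9}{A{\left(0 - 3 \right)}}\right) \left(-15\right) 31 = \left(- \frac{17}{11} - \frac{9}{-8 + \left(0 - 3\right)}\right) \left(-15\right) 31 = \left(\left(-17\right) \frac{1}{11} - \frac{9}{-8 + \left(0 - 3\right)}\right) \left(-15\right) 31 = \left(- \frac{17}{11} - \frac{9}{-8 - 3}\right) \left(-15\right) 31 = \left(- \frac{17}{11} - \frac{9}{-11}\right) \left(-15\right) 31 = \left(- \frac{17}{11} - - \frac{9}{11}\right) \left(-15\right) 31 = \left(- \frac{17}{11} + \frac{9}{11}\right) \left(-15\right) 31 = \left(- \frac{8}{11}\right) \left(-15\right) 31 = \frac{120}{11} \cdot 31 = \frac{3720}{11}$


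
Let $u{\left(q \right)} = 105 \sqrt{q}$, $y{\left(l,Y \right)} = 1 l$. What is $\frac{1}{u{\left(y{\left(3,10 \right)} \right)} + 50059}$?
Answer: $\frac{50059}{2505870406} - \frac{105 \sqrt{3}}{2505870406} \approx 1.9904 \cdot 10^{-5}$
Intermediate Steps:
$y{\left(l,Y \right)} = l$
$\frac{1}{u{\left(y{\left(3,10 \right)} \right)} + 50059} = \frac{1}{105 \sqrt{3} + 50059} = \frac{1}{50059 + 105 \sqrt{3}}$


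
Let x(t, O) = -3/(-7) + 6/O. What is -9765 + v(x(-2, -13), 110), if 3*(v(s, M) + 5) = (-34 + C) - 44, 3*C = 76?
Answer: -88088/9 ≈ -9787.6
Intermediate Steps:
C = 76/3 (C = (⅓)*76 = 76/3 ≈ 25.333)
x(t, O) = 3/7 + 6/O (x(t, O) = -3*(-⅐) + 6/O = 3/7 + 6/O)
v(s, M) = -203/9 (v(s, M) = -5 + ((-34 + 76/3) - 44)/3 = -5 + (-26/3 - 44)/3 = -5 + (⅓)*(-158/3) = -5 - 158/9 = -203/9)
-9765 + v(x(-2, -13), 110) = -9765 - 203/9 = -88088/9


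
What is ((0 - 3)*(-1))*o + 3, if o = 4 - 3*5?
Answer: -30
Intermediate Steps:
o = -11 (o = 4 - 15 = -11)
((0 - 3)*(-1))*o + 3 = ((0 - 3)*(-1))*(-11) + 3 = -3*(-1)*(-11) + 3 = 3*(-11) + 3 = -33 + 3 = -30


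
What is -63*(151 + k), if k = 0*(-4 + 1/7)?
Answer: -9513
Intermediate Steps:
k = 0 (k = 0*(-4 + 1/7) = 0*(-27/7) = 0)
-63*(151 + k) = -63*(151 + 0) = -63*151 = -9513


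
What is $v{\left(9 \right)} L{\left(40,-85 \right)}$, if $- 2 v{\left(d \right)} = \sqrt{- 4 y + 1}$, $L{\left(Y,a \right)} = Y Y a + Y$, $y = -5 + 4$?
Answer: $67980 \sqrt{5} \approx 1.5201 \cdot 10^{5}$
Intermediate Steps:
$y = -1$
$L{\left(Y,a \right)} = Y + a Y^{2}$ ($L{\left(Y,a \right)} = Y^{2} a + Y = a Y^{2} + Y = Y + a Y^{2}$)
$v{\left(d \right)} = - \frac{\sqrt{5}}{2}$ ($v{\left(d \right)} = - \frac{\sqrt{\left(-4\right) \left(-1\right) + 1}}{2} = - \frac{\sqrt{4 + 1}}{2} = - \frac{\sqrt{5}}{2}$)
$v{\left(9 \right)} L{\left(40,-85 \right)} = - \frac{\sqrt{5}}{2} \cdot 40 \left(1 + 40 \left(-85\right)\right) = - \frac{\sqrt{5}}{2} \cdot 40 \left(1 - 3400\right) = - \frac{\sqrt{5}}{2} \cdot 40 \left(-3399\right) = - \frac{\sqrt{5}}{2} \left(-135960\right) = 67980 \sqrt{5}$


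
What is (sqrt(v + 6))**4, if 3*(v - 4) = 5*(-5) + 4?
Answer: 9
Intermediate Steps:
v = -3 (v = 4 + (5*(-5) + 4)/3 = 4 + (-25 + 4)/3 = 4 + (1/3)*(-21) = 4 - 7 = -3)
(sqrt(v + 6))**4 = (sqrt(-3 + 6))**4 = (sqrt(3))**4 = 9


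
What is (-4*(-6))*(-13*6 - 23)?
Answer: -2424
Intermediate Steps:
(-4*(-6))*(-13*6 - 23) = 24*(-78 - 23) = 24*(-101) = -2424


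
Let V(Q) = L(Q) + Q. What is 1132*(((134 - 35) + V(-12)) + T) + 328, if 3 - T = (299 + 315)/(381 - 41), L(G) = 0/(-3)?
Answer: 8513918/85 ≈ 1.0016e+5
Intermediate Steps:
L(G) = 0 (L(G) = 0*(-⅓) = 0)
V(Q) = Q (V(Q) = 0 + Q = Q)
T = 203/170 (T = 3 - (299 + 315)/(381 - 41) = 3 - 614/340 = 3 - 1*307/170 = 3 - 307/170 = 203/170 ≈ 1.1941)
1132*(((134 - 35) + V(-12)) + T) + 328 = 1132*(((134 - 35) - 12) + 203/170) + 328 = 1132*((99 - 12) + 203/170) + 328 = 1132*(87 + 203/170) + 328 = 1132*(14993/170) + 328 = 8486038/85 + 328 = 8513918/85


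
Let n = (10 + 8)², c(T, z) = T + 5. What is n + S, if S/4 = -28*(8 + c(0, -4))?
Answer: -1132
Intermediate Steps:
c(T, z) = 5 + T
n = 324 (n = 18² = 324)
S = -1456 (S = 4*(-28*(8 + (5 + 0))) = 4*(-28*(8 + 5)) = 4*(-28*13) = 4*(-364) = -1456)
n + S = 324 - 1456 = -1132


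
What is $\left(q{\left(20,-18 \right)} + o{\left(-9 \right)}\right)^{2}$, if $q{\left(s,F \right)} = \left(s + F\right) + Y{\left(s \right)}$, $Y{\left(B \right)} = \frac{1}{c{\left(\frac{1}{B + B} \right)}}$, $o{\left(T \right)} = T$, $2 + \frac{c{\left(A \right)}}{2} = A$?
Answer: $\frac{328329}{6241} \approx 52.608$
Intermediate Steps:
$c{\left(A \right)} = -4 + 2 A$
$Y{\left(B \right)} = \frac{1}{-4 + \frac{1}{B}}$ ($Y{\left(B \right)} = \frac{1}{-4 + \frac{2}{B + B}} = \frac{1}{-4 + \frac{2}{2 B}} = \frac{1}{-4 + 2 \frac{1}{2 B}} = \frac{1}{-4 + \frac{1}{B}}$)
$q{\left(s,F \right)} = F + s - \frac{s}{-1 + 4 s}$ ($q{\left(s,F \right)} = \left(s + F\right) - \frac{s}{-1 + 4 s} = \left(F + s\right) - \frac{s}{-1 + 4 s} = F + s - \frac{s}{-1 + 4 s}$)
$\left(q{\left(20,-18 \right)} + o{\left(-9 \right)}\right)^{2} = \left(\frac{\left(-1\right) 20 + \left(-1 + 4 \cdot 20\right) \left(-18 + 20\right)}{-1 + 4 \cdot 20} - 9\right)^{2} = \left(\frac{-20 + \left(-1 + 80\right) 2}{-1 + 80} - 9\right)^{2} = \left(\frac{-20 + 79 \cdot 2}{79} - 9\right)^{2} = \left(\frac{-20 + 158}{79} - 9\right)^{2} = \left(\frac{1}{79} \cdot 138 - 9\right)^{2} = \left(\frac{138}{79} - 9\right)^{2} = \left(- \frac{573}{79}\right)^{2} = \frac{328329}{6241}$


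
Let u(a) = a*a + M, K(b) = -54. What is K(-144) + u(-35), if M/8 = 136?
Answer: 2259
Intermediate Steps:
M = 1088 (M = 8*136 = 1088)
u(a) = 1088 + a**2 (u(a) = a*a + 1088 = a**2 + 1088 = 1088 + a**2)
K(-144) + u(-35) = -54 + (1088 + (-35)**2) = -54 + (1088 + 1225) = -54 + 2313 = 2259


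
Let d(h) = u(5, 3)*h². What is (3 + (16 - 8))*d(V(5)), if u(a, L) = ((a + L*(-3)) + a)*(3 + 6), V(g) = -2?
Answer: 396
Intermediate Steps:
u(a, L) = -27*L + 18*a (u(a, L) = ((a - 3*L) + a)*9 = (-3*L + 2*a)*9 = -27*L + 18*a)
d(h) = 9*h² (d(h) = (-27*3 + 18*5)*h² = (-81 + 90)*h² = 9*h²)
(3 + (16 - 8))*d(V(5)) = (3 + (16 - 8))*(9*(-2)²) = (3 + 8)*(9*4) = 11*36 = 396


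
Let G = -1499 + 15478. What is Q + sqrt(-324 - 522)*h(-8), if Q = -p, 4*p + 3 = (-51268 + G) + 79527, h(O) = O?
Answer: -42235/4 - 24*I*sqrt(94) ≈ -10559.0 - 232.69*I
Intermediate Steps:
G = 13979
p = 42235/4 (p = -3/4 + ((-51268 + 13979) + 79527)/4 = -3/4 + (-37289 + 79527)/4 = -3/4 + (1/4)*42238 = -3/4 + 21119/2 = 42235/4 ≈ 10559.)
Q = -42235/4 (Q = -1*42235/4 = -42235/4 ≈ -10559.)
Q + sqrt(-324 - 522)*h(-8) = -42235/4 + sqrt(-324 - 522)*(-8) = -42235/4 + sqrt(-846)*(-8) = -42235/4 + (3*I*sqrt(94))*(-8) = -42235/4 - 24*I*sqrt(94)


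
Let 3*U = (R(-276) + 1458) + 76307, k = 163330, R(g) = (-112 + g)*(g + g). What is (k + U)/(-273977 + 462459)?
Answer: 781931/565446 ≈ 1.3829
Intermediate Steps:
R(g) = 2*g*(-112 + g) (R(g) = (-112 + g)*(2*g) = 2*g*(-112 + g))
U = 291941/3 (U = ((2*(-276)*(-112 - 276) + 1458) + 76307)/3 = ((2*(-276)*(-388) + 1458) + 76307)/3 = ((214176 + 1458) + 76307)/3 = (215634 + 76307)/3 = (⅓)*291941 = 291941/3 ≈ 97314.)
(k + U)/(-273977 + 462459) = (163330 + 291941/3)/(-273977 + 462459) = (781931/3)/188482 = (781931/3)*(1/188482) = 781931/565446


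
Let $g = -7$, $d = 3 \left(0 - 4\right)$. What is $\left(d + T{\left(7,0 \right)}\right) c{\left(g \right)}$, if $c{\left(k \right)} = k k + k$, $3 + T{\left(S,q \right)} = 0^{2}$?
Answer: $-630$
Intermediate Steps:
$T{\left(S,q \right)} = -3$ ($T{\left(S,q \right)} = -3 + 0^{2} = -3 + 0 = -3$)
$d = -12$ ($d = 3 \left(-4\right) = -12$)
$c{\left(k \right)} = k + k^{2}$ ($c{\left(k \right)} = k^{2} + k = k + k^{2}$)
$\left(d + T{\left(7,0 \right)}\right) c{\left(g \right)} = \left(-12 - 3\right) \left(- 7 \left(1 - 7\right)\right) = - 15 \left(\left(-7\right) \left(-6\right)\right) = \left(-15\right) 42 = -630$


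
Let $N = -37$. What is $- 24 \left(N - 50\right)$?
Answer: $2088$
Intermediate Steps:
$- 24 \left(N - 50\right) = - 24 \left(-37 - 50\right) = \left(-24\right) \left(-87\right) = 2088$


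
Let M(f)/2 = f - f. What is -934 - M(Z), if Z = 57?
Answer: -934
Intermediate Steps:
M(f) = 0 (M(f) = 2*(f - f) = 2*0 = 0)
-934 - M(Z) = -934 - 1*0 = -934 + 0 = -934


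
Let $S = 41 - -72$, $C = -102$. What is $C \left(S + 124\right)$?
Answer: $-24174$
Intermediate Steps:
$S = 113$ ($S = 41 + 72 = 113$)
$C \left(S + 124\right) = - 102 \left(113 + 124\right) = \left(-102\right) 237 = -24174$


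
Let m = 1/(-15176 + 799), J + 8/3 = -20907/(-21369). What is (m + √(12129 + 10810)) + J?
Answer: -518700398/307222113 + √22939 ≈ 149.77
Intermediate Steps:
J = -36077/21369 (J = -8/3 - 20907/(-21369) = -8/3 - 20907*(-1/21369) = -8/3 + 6969/7123 = -36077/21369 ≈ -1.6883)
m = -1/14377 (m = 1/(-14377) = -1/14377 ≈ -6.9556e-5)
(m + √(12129 + 10810)) + J = (-1/14377 + √(12129 + 10810)) - 36077/21369 = (-1/14377 + √22939) - 36077/21369 = -518700398/307222113 + √22939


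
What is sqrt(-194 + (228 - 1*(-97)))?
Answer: sqrt(131) ≈ 11.446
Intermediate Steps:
sqrt(-194 + (228 - 1*(-97))) = sqrt(-194 + (228 + 97)) = sqrt(-194 + 325) = sqrt(131)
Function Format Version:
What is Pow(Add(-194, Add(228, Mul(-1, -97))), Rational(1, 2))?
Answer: Pow(131, Rational(1, 2)) ≈ 11.446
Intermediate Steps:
Pow(Add(-194, Add(228, Mul(-1, -97))), Rational(1, 2)) = Pow(Add(-194, Add(228, 97)), Rational(1, 2)) = Pow(Add(-194, 325), Rational(1, 2)) = Pow(131, Rational(1, 2))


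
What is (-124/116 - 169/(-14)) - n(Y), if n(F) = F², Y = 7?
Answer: -15427/406 ≈ -37.998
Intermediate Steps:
(-124/116 - 169/(-14)) - n(Y) = (-124/116 - 169/(-14)) - 1*7² = (-124*1/116 - 169*(-1/14)) - 1*49 = (-31/29 + 169/14) - 49 = 4467/406 - 49 = -15427/406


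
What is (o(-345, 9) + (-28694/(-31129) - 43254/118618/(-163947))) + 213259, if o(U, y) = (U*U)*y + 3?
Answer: 18513987886507283094/14413516524827 ≈ 1.2845e+6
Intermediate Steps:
o(U, y) = 3 + y*U**2 (o(U, y) = U**2*y + 3 = y*U**2 + 3 = 3 + y*U**2)
(o(-345, 9) + (-28694/(-31129) - 43254/118618/(-163947))) + 213259 = ((3 + 9*(-345)**2) + (-28694/(-31129) - 43254/118618/(-163947))) + 213259 = ((3 + 9*119025) + (-28694*(-1/31129) - 43254*1/118618*(-1/163947))) + 213259 = ((3 + 1071225) + (28694/31129 - 21627/59309*(-1/163947))) + 213259 = (1071228 + (28694/31129 + 7209/3241177541)) + 213259 = (1071228 + 13286081824345/14413516524827) + 213259 = 15440175765939201901/14413516524827 + 213259 = 18513987886507283094/14413516524827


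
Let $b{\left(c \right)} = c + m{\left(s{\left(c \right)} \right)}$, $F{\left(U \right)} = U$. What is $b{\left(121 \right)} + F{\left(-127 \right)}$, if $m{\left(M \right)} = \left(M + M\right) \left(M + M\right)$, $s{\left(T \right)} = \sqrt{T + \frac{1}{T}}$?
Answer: $\frac{57842}{121} \approx 478.03$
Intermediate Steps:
$m{\left(M \right)} = 4 M^{2}$ ($m{\left(M \right)} = 2 M 2 M = 4 M^{2}$)
$b{\left(c \right)} = \frac{4}{c} + 5 c$ ($b{\left(c \right)} = c + 4 \left(\sqrt{c + \frac{1}{c}}\right)^{2} = c + 4 \left(c + \frac{1}{c}\right) = c + \left(4 c + \frac{4}{c}\right) = \frac{4}{c} + 5 c$)
$b{\left(121 \right)} + F{\left(-127 \right)} = \left(\frac{4}{121} + 5 \cdot 121\right) - 127 = \left(4 \cdot \frac{1}{121} + 605\right) - 127 = \left(\frac{4}{121} + 605\right) - 127 = \frac{73209}{121} - 127 = \frac{57842}{121}$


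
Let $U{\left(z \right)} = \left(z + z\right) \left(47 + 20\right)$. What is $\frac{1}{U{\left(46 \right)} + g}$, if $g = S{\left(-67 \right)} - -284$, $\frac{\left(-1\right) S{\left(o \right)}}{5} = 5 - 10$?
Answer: $\frac{1}{6473} \approx 0.00015449$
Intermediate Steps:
$S{\left(o \right)} = 25$ ($S{\left(o \right)} = - 5 \left(5 - 10\right) = \left(-5\right) \left(-5\right) = 25$)
$g = 309$ ($g = 25 - -284 = 25 + 284 = 309$)
$U{\left(z \right)} = 134 z$ ($U{\left(z \right)} = 2 z 67 = 134 z$)
$\frac{1}{U{\left(46 \right)} + g} = \frac{1}{134 \cdot 46 + 309} = \frac{1}{6164 + 309} = \frac{1}{6473}$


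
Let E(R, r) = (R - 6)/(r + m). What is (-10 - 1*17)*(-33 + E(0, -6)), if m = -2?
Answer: 3483/4 ≈ 870.75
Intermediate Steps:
E(R, r) = (-6 + R)/(-2 + r) (E(R, r) = (R - 6)/(r - 2) = (-6 + R)/(-2 + r))
(-10 - 1*17)*(-33 + E(0, -6)) = (-10 - 1*17)*(-33 + (-6 + 0)/(-2 - 6)) = (-10 - 17)*(-33 - 6/(-8)) = -27*(-33 - 1/8*(-6)) = -27*(-33 + 3/4) = -27*(-129/4) = 3483/4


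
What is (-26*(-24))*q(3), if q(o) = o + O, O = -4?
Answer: -624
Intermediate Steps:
q(o) = -4 + o (q(o) = o - 4 = -4 + o)
(-26*(-24))*q(3) = (-26*(-24))*(-4 + 3) = 624*(-1) = -624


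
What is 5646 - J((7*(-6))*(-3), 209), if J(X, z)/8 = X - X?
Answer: 5646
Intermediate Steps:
J(X, z) = 0 (J(X, z) = 8*(X - X) = 8*0 = 0)
5646 - J((7*(-6))*(-3), 209) = 5646 - 1*0 = 5646 + 0 = 5646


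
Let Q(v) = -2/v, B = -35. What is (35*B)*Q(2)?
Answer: 1225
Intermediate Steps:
(35*B)*Q(2) = (35*(-35))*(-2/2) = -(-2450)/2 = -1225*(-1) = 1225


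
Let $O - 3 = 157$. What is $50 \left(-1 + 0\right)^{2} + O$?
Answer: $210$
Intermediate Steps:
$O = 160$ ($O = 3 + 157 = 160$)
$50 \left(-1 + 0\right)^{2} + O = 50 \left(-1 + 0\right)^{2} + 160 = 50 \left(-1\right)^{2} + 160 = 50 \cdot 1 + 160 = 50 + 160 = 210$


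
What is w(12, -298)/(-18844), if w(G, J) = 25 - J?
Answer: -323/18844 ≈ -0.017141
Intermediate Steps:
w(12, -298)/(-18844) = (25 - 1*(-298))/(-18844) = (25 + 298)*(-1/18844) = 323*(-1/18844) = -323/18844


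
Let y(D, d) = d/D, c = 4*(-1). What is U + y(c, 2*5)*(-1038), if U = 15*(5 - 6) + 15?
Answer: 2595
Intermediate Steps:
U = 0 (U = 15*(-1) + 15 = -15 + 15 = 0)
c = -4
U + y(c, 2*5)*(-1038) = 0 + ((2*5)/(-4))*(-1038) = 0 + (10*(-¼))*(-1038) = 0 - 5/2*(-1038) = 0 + 2595 = 2595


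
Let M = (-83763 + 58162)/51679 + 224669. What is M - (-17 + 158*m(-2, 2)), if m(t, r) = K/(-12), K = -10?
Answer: 34814153374/155037 ≈ 2.2455e+5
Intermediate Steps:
m(t, r) = ⅚ (m(t, r) = -10/(-12) = -10*(-1/12) = ⅚)
M = 11610643650/51679 (M = -25601*1/51679 + 224669 = -25601/51679 + 224669 = 11610643650/51679 ≈ 2.2467e+5)
M - (-17 + 158*m(-2, 2)) = 11610643650/51679 - (-17 + 158*(⅚)) = 11610643650/51679 - (-17 + 395/3) = 11610643650/51679 - 1*344/3 = 11610643650/51679 - 344/3 = 34814153374/155037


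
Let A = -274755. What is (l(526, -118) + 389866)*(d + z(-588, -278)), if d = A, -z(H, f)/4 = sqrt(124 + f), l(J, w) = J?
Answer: -107262153960 - 1561568*I*sqrt(154) ≈ -1.0726e+11 - 1.9379e+7*I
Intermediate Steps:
z(H, f) = -4*sqrt(124 + f)
d = -274755
(l(526, -118) + 389866)*(d + z(-588, -278)) = (526 + 389866)*(-274755 - 4*sqrt(124 - 278)) = 390392*(-274755 - 4*I*sqrt(154)) = -107262153960 - 1561568*I*sqrt(154)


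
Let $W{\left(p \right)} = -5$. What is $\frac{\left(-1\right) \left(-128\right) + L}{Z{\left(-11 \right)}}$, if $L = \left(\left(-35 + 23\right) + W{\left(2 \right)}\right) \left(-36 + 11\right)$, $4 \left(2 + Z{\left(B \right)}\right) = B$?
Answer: $- \frac{2212}{19} \approx -116.42$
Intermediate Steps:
$Z{\left(B \right)} = -2 + \frac{B}{4}$
$L = 425$ ($L = \left(\left(-35 + 23\right) - 5\right) \left(-36 + 11\right) = \left(-12 - 5\right) \left(-25\right) = \left(-17\right) \left(-25\right) = 425$)
$\frac{\left(-1\right) \left(-128\right) + L}{Z{\left(-11 \right)}} = \frac{\left(-1\right) \left(-128\right) + 425}{-2 + \frac{1}{4} \left(-11\right)} = \frac{128 + 425}{-2 - \frac{11}{4}} = \frac{1}{- \frac{19}{4}} \cdot 553 = \left(- \frac{4}{19}\right) 553 = - \frac{2212}{19}$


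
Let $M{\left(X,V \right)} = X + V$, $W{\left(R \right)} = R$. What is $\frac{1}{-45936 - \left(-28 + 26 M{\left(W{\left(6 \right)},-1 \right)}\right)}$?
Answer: $- \frac{1}{46038} \approx -2.1721 \cdot 10^{-5}$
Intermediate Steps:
$M{\left(X,V \right)} = V + X$
$\frac{1}{-45936 - \left(-28 + 26 M{\left(W{\left(6 \right)},-1 \right)}\right)} = \frac{1}{-45936 - \left(-28 + 26 \left(-1 + 6\right)\right)} = \frac{1}{-45936 + \left(\left(-26\right) 5 + \left(-42 + 70\right)\right)} = \frac{1}{-45936 + \left(-130 + 28\right)} = \frac{1}{-45936 - 102} = \frac{1}{-46038} = - \frac{1}{46038}$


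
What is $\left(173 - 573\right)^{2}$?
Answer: $160000$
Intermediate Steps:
$\left(173 - 573\right)^{2} = \left(-400\right)^{2} = 160000$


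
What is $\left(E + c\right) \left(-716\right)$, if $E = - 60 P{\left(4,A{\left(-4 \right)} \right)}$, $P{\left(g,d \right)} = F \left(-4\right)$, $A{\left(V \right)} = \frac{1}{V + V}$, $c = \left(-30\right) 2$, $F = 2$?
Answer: $-300720$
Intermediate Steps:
$c = -60$
$A{\left(V \right)} = \frac{1}{2 V}$
$P{\left(g,d \right)} = -8$ ($P{\left(g,d \right)} = 2 \left(-4\right) = -8$)
$E = 480$ ($E = \left(-60\right) \left(-8\right) = 480$)
$\left(E + c\right) \left(-716\right) = \left(480 - 60\right) \left(-716\right) = 420 \left(-716\right) = -300720$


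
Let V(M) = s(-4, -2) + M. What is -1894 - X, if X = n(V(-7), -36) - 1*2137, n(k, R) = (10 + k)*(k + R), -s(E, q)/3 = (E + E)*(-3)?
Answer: -7692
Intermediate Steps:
s(E, q) = 18*E (s(E, q) = -3*(E + E)*(-3) = -3*2*E*(-3) = -(-18)*E = 18*E)
V(M) = -72 + M (V(M) = 18*(-4) + M = -72 + M)
n(k, R) = (10 + k)*(R + k)
X = 5798 (X = ((-72 - 7)² + 10*(-36) + 10*(-72 - 7) - 36*(-72 - 7)) - 1*2137 = ((-79)² - 360 + 10*(-79) - 36*(-79)) - 2137 = (6241 - 360 - 790 + 2844) - 2137 = 7935 - 2137 = 5798)
-1894 - X = -1894 - 1*5798 = -1894 - 5798 = -7692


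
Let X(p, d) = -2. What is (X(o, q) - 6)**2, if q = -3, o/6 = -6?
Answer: 64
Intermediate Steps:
o = -36 (o = 6*(-6) = -36)
(X(o, q) - 6)**2 = (-2 - 6)**2 = (-8)**2 = 64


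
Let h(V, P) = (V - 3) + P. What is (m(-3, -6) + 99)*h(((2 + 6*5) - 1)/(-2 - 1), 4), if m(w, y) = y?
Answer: -868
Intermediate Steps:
h(V, P) = -3 + P + V (h(V, P) = (-3 + V) + P = -3 + P + V)
(m(-3, -6) + 99)*h(((2 + 6*5) - 1)/(-2 - 1), 4) = (-6 + 99)*(-3 + 4 + ((2 + 6*5) - 1)/(-2 - 1)) = 93*(-3 + 4 + ((2 + 30) - 1)/(-3)) = 93*(-3 + 4 + (32 - 1)*(-⅓)) = 93*(-3 + 4 + 31*(-⅓)) = 93*(-3 + 4 - 31/3) = 93*(-28/3) = -868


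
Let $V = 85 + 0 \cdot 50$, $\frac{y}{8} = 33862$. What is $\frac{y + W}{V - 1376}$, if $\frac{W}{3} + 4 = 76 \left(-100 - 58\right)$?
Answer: $- \frac{234860}{1291} \approx -181.92$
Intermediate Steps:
$y = 270896$ ($y = 8 \cdot 33862 = 270896$)
$W = -36036$ ($W = -12 + 3 \cdot 76 \left(-100 - 58\right) = -12 + 3 \cdot 76 \left(-158\right) = -12 + 3 \left(-12008\right) = -12 - 36024 = -36036$)
$V = 85$ ($V = 85 + 0 = 85$)
$\frac{y + W}{V - 1376} = \frac{270896 - 36036}{85 - 1376} = \frac{234860}{-1291} = 234860 \left(- \frac{1}{1291}\right) = - \frac{234860}{1291}$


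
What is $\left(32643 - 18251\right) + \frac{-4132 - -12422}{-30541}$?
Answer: $\frac{439537782}{30541} \approx 14392.0$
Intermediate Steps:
$\left(32643 - 18251\right) + \frac{-4132 - -12422}{-30541} = 14392 + \left(-4132 + 12422\right) \left(- \frac{1}{30541}\right) = 14392 + 8290 \left(- \frac{1}{30541}\right) = 14392 - \frac{8290}{30541} = \frac{439537782}{30541}$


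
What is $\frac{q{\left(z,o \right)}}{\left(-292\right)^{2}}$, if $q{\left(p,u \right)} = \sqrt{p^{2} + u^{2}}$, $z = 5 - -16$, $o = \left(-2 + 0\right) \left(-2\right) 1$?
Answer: $\frac{\sqrt{457}}{85264} \approx 0.00025072$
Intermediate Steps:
$o = 4$ ($o = \left(-2\right) \left(-2\right) 1 = 4 \cdot 1 = 4$)
$z = 21$ ($z = 5 + 16 = 21$)
$\frac{q{\left(z,o \right)}}{\left(-292\right)^{2}} = \frac{\sqrt{21^{2} + 4^{2}}}{\left(-292\right)^{2}} = \frac{\sqrt{441 + 16}}{85264} = \sqrt{457} \cdot \frac{1}{85264} = \frac{\sqrt{457}}{85264}$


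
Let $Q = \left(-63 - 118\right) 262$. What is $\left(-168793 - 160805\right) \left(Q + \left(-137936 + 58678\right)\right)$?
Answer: $41753474640$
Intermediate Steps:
$Q = -47422$ ($Q = \left(-181\right) 262 = -47422$)
$\left(-168793 - 160805\right) \left(Q + \left(-137936 + 58678\right)\right) = \left(-168793 - 160805\right) \left(-47422 + \left(-137936 + 58678\right)\right) = - 329598 \left(-47422 - 79258\right) = \left(-329598\right) \left(-126680\right) = 41753474640$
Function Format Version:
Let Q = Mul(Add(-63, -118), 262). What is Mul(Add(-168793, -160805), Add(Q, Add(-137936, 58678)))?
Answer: 41753474640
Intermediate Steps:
Q = -47422 (Q = Mul(-181, 262) = -47422)
Mul(Add(-168793, -160805), Add(Q, Add(-137936, 58678))) = Mul(Add(-168793, -160805), Add(-47422, Add(-137936, 58678))) = Mul(-329598, Add(-47422, -79258)) = Mul(-329598, -126680) = 41753474640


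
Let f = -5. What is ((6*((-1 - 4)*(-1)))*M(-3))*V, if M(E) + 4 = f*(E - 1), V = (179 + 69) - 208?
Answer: 19200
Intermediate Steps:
V = 40 (V = 248 - 208 = 40)
M(E) = 1 - 5*E (M(E) = -4 - 5*(E - 1) = -4 - 5*(-1 + E) = -4 + (5 - 5*E) = 1 - 5*E)
((6*((-1 - 4)*(-1)))*M(-3))*V = ((6*((-1 - 4)*(-1)))*(1 - 5*(-3)))*40 = ((6*(-5*(-1)))*(1 + 15))*40 = ((6*5)*16)*40 = (30*16)*40 = 480*40 = 19200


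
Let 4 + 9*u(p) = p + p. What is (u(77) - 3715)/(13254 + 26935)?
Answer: -11095/120567 ≈ -0.092023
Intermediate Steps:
u(p) = -4/9 + 2*p/9 (u(p) = -4/9 + (p + p)/9 = -4/9 + (2*p)/9 = -4/9 + 2*p/9)
(u(77) - 3715)/(13254 + 26935) = ((-4/9 + (2/9)*77) - 3715)/(13254 + 26935) = ((-4/9 + 154/9) - 3715)/40189 = (50/3 - 3715)*(1/40189) = -11095/3*1/40189 = -11095/120567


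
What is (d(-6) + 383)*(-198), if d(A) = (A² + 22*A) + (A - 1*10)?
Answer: -53658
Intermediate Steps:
d(A) = -10 + A² + 23*A (d(A) = (A² + 22*A) + (A - 10) = (A² + 22*A) + (-10 + A) = -10 + A² + 23*A)
(d(-6) + 383)*(-198) = ((-10 + (-6)² + 23*(-6)) + 383)*(-198) = ((-10 + 36 - 138) + 383)*(-198) = (-112 + 383)*(-198) = 271*(-198) = -53658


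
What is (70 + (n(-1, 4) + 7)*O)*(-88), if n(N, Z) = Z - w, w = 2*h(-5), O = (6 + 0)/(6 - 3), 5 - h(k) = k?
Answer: -4576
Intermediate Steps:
h(k) = 5 - k
O = 2 (O = 6/3 = 6*(⅓) = 2)
w = 20 (w = 2*(5 - 1*(-5)) = 2*(5 + 5) = 2*10 = 20)
n(N, Z) = -20 + Z (n(N, Z) = Z - 1*20 = Z - 20 = -20 + Z)
(70 + (n(-1, 4) + 7)*O)*(-88) = (70 + ((-20 + 4) + 7)*2)*(-88) = (70 + (-16 + 7)*2)*(-88) = (70 - 9*2)*(-88) = (70 - 18)*(-88) = 52*(-88) = -4576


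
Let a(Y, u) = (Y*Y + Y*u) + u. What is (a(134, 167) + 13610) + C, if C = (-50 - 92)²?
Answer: 74275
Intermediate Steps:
C = 20164 (C = (-142)² = 20164)
a(Y, u) = u + Y² + Y*u (a(Y, u) = (Y² + Y*u) + u = u + Y² + Y*u)
(a(134, 167) + 13610) + C = ((167 + 134² + 134*167) + 13610) + 20164 = ((167 + 17956 + 22378) + 13610) + 20164 = (40501 + 13610) + 20164 = 54111 + 20164 = 74275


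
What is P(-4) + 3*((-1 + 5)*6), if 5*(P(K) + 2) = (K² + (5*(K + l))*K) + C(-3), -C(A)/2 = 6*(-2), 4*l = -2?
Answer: 96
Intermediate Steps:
l = -½ (l = (¼)*(-2) = -½ ≈ -0.50000)
C(A) = 24 (C(A) = -12*(-2) = -2*(-12) = 24)
P(K) = 14/5 + K²/5 + K*(-5/2 + 5*K)/5 (P(K) = -2 + ((K² + (5*(K - ½))*K) + 24)/5 = -2 + ((K² + (5*(-½ + K))*K) + 24)/5 = -2 + ((K² + (-5/2 + 5*K)*K) + 24)/5 = -2 + ((K² + K*(-5/2 + 5*K)) + 24)/5 = -2 + (24 + K² + K*(-5/2 + 5*K))/5 = -2 + (24/5 + K²/5 + K*(-5/2 + 5*K)/5) = 14/5 + K²/5 + K*(-5/2 + 5*K)/5)
P(-4) + 3*((-1 + 5)*6) = (14/5 - ½*(-4) + (6/5)*(-4)²) + 3*((-1 + 5)*6) = (14/5 + 2 + (6/5)*16) + 3*(4*6) = (14/5 + 2 + 96/5) + 3*24 = 24 + 72 = 96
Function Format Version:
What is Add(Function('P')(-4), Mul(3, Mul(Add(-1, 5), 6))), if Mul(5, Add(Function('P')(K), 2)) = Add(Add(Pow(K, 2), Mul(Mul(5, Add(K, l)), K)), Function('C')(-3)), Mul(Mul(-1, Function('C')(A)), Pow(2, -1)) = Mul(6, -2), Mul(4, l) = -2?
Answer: 96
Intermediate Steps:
l = Rational(-1, 2) (l = Mul(Rational(1, 4), -2) = Rational(-1, 2) ≈ -0.50000)
Function('C')(A) = 24 (Function('C')(A) = Mul(-2, Mul(6, -2)) = Mul(-2, -12) = 24)
Function('P')(K) = Add(Rational(14, 5), Mul(Rational(1, 5), Pow(K, 2)), Mul(Rational(1, 5), K, Add(Rational(-5, 2), Mul(5, K)))) (Function('P')(K) = Add(-2, Mul(Rational(1, 5), Add(Add(Pow(K, 2), Mul(Mul(5, Add(K, Rational(-1, 2))), K)), 24))) = Add(-2, Mul(Rational(1, 5), Add(Add(Pow(K, 2), Mul(Mul(5, Add(Rational(-1, 2), K)), K)), 24))) = Add(-2, Mul(Rational(1, 5), Add(Add(Pow(K, 2), Mul(Add(Rational(-5, 2), Mul(5, K)), K)), 24))) = Add(-2, Mul(Rational(1, 5), Add(Add(Pow(K, 2), Mul(K, Add(Rational(-5, 2), Mul(5, K)))), 24))) = Add(-2, Mul(Rational(1, 5), Add(24, Pow(K, 2), Mul(K, Add(Rational(-5, 2), Mul(5, K)))))) = Add(-2, Add(Rational(24, 5), Mul(Rational(1, 5), Pow(K, 2)), Mul(Rational(1, 5), K, Add(Rational(-5, 2), Mul(5, K))))) = Add(Rational(14, 5), Mul(Rational(1, 5), Pow(K, 2)), Mul(Rational(1, 5), K, Add(Rational(-5, 2), Mul(5, K)))))
Add(Function('P')(-4), Mul(3, Mul(Add(-1, 5), 6))) = Add(Add(Rational(14, 5), Mul(Rational(-1, 2), -4), Mul(Rational(6, 5), Pow(-4, 2))), Mul(3, Mul(Add(-1, 5), 6))) = Add(Add(Rational(14, 5), 2, Mul(Rational(6, 5), 16)), Mul(3, Mul(4, 6))) = Add(Add(Rational(14, 5), 2, Rational(96, 5)), Mul(3, 24)) = Add(24, 72) = 96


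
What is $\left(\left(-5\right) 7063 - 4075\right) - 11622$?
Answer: $-51012$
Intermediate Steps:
$\left(\left(-5\right) 7063 - 4075\right) - 11622 = \left(-35315 - 4075\right) - 11622 = -39390 - 11622 = -51012$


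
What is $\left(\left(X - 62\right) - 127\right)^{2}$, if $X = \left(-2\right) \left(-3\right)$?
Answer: $33489$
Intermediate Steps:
$X = 6$
$\left(\left(X - 62\right) - 127\right)^{2} = \left(\left(6 - 62\right) - 127\right)^{2} = \left(-56 - 127\right)^{2} = \left(-183\right)^{2} = 33489$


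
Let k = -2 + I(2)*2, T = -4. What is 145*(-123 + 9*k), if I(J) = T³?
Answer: -187485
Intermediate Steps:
I(J) = -64 (I(J) = (-4)³ = -64)
k = -130 (k = -2 - 64*2 = -2 - 128 = -130)
145*(-123 + 9*k) = 145*(-123 + 9*(-130)) = 145*(-123 - 1170) = 145*(-1293) = -187485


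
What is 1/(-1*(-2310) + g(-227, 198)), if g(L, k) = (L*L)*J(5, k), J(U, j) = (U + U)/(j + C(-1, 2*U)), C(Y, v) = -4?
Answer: 97/481715 ≈ 0.00020136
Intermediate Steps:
J(U, j) = 2*U/(-4 + j) (J(U, j) = (U + U)/(j - 4) = (2*U)/(-4 + j) = 2*U/(-4 + j))
g(L, k) = 10*L²/(-4 + k) (g(L, k) = (L*L)*(2*5/(-4 + k)) = L²*(10/(-4 + k)) = 10*L²/(-4 + k))
1/(-1*(-2310) + g(-227, 198)) = 1/(-1*(-2310) + 10*(-227)²/(-4 + 198)) = 1/(2310 + 10*51529/194) = 1/(2310 + 10*51529*(1/194)) = 1/(2310 + 257645/97) = 1/(481715/97) = 97/481715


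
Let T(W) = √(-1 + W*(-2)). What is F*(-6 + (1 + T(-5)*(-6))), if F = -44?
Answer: 1012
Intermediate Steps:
T(W) = √(-1 - 2*W)
F*(-6 + (1 + T(-5)*(-6))) = -44*(-6 + (1 + √(-1 - 2*(-5))*(-6))) = -44*(-6 + (1 + √(-1 + 10)*(-6))) = -44*(-6 + (1 + √9*(-6))) = -44*(-6 + (1 + 3*(-6))) = -44*(-6 + (1 - 18)) = -44*(-6 - 17) = -44*(-23) = 1012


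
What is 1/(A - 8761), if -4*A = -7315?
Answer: -4/27729 ≈ -0.00014425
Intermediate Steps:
A = 7315/4 (A = -1/4*(-7315) = 7315/4 ≈ 1828.8)
1/(A - 8761) = 1/(7315/4 - 8761) = 1/(-27729/4) = -4/27729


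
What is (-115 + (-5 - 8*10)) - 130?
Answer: -330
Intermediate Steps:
(-115 + (-5 - 8*10)) - 130 = (-115 + (-5 - 80)) - 130 = (-115 - 85) - 130 = -200 - 130 = -330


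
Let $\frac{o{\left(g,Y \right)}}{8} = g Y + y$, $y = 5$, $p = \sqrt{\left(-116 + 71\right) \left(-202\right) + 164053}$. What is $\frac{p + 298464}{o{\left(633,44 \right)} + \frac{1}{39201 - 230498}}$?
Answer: $\frac{57095267808}{42631684231} + \frac{7843177 \sqrt{103}}{42631684231} \approx 1.3411$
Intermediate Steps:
$p = 41 \sqrt{103}$ ($p = \sqrt{\left(-45\right) \left(-202\right) + 164053} = \sqrt{9090 + 164053} = \sqrt{173143} = 41 \sqrt{103} \approx 416.1$)
$o{\left(g,Y \right)} = 40 + 8 Y g$ ($o{\left(g,Y \right)} = 8 \left(g Y + 5\right) = 8 \left(Y g + 5\right) = 8 \left(5 + Y g\right) = 40 + 8 Y g$)
$\frac{p + 298464}{o{\left(633,44 \right)} + \frac{1}{39201 - 230498}} = \frac{41 \sqrt{103} + 298464}{\left(40 + 8 \cdot 44 \cdot 633\right) + \frac{1}{39201 - 230498}} = \frac{298464 + 41 \sqrt{103}}{\left(40 + 222816\right) + \frac{1}{-191297}} = \frac{298464 + 41 \sqrt{103}}{222856 - \frac{1}{191297}} = \frac{298464 + 41 \sqrt{103}}{\frac{42631684231}{191297}} = \left(298464 + 41 \sqrt{103}\right) \frac{191297}{42631684231} = \frac{57095267808}{42631684231} + \frac{7843177 \sqrt{103}}{42631684231}$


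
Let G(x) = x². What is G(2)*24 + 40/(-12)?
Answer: 278/3 ≈ 92.667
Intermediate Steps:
G(2)*24 + 40/(-12) = 2²*24 + 40/(-12) = 4*24 + 40*(-1/12) = 96 - 10/3 = 278/3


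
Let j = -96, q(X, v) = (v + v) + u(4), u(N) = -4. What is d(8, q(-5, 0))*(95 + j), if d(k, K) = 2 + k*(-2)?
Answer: 14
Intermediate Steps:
q(X, v) = -4 + 2*v (q(X, v) = (v + v) - 4 = 2*v - 4 = -4 + 2*v)
d(k, K) = 2 - 2*k
d(8, q(-5, 0))*(95 + j) = (2 - 2*8)*(95 - 96) = (2 - 16)*(-1) = -14*(-1) = 14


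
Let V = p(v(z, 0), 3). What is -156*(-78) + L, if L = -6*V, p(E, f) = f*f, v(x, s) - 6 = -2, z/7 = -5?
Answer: 12114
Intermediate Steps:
z = -35 (z = 7*(-5) = -35)
v(x, s) = 4 (v(x, s) = 6 - 2 = 4)
p(E, f) = f²
V = 9 (V = 3² = 9)
L = -54 (L = -6*9 = -54)
-156*(-78) + L = -156*(-78) - 54 = 12168 - 54 = 12114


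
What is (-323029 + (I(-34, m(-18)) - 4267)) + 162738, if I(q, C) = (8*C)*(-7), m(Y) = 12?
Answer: -165230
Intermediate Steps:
I(q, C) = -56*C
(-323029 + (I(-34, m(-18)) - 4267)) + 162738 = (-323029 + (-56*12 - 4267)) + 162738 = (-323029 + (-672 - 4267)) + 162738 = (-323029 - 4939) + 162738 = -327968 + 162738 = -165230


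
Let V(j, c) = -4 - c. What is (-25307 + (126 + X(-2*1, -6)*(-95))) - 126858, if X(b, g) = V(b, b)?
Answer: -151849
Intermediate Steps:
X(b, g) = -4 - b
(-25307 + (126 + X(-2*1, -6)*(-95))) - 126858 = (-25307 + (126 + (-4 - (-2))*(-95))) - 126858 = (-25307 + (126 + (-4 - 1*(-2))*(-95))) - 126858 = (-25307 + (126 + (-4 + 2)*(-95))) - 126858 = (-25307 + (126 - 2*(-95))) - 126858 = (-25307 + (126 + 190)) - 126858 = (-25307 + 316) - 126858 = -24991 - 126858 = -151849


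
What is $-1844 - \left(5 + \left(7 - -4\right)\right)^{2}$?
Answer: $-2100$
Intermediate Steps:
$-1844 - \left(5 + \left(7 - -4\right)\right)^{2} = -1844 - \left(5 + \left(7 + 4\right)\right)^{2} = -1844 - \left(5 + 11\right)^{2} = -1844 - 16^{2} = -1844 - 256 = -2100$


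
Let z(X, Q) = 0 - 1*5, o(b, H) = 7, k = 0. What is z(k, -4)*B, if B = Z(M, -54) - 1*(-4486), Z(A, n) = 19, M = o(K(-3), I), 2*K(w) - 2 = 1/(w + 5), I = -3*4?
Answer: -22525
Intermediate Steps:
I = -12
K(w) = 1 + 1/(2*(5 + w)) (K(w) = 1 + 1/(2*(w + 5)) = 1 + 1/(2*(5 + w)))
M = 7
z(X, Q) = -5 (z(X, Q) = 0 - 5 = -5)
B = 4505 (B = 19 - 1*(-4486) = 19 + 4486 = 4505)
z(k, -4)*B = -5*4505 = -22525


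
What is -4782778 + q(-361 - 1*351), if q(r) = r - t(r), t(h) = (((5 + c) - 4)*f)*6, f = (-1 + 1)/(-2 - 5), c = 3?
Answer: -4783490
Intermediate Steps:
f = 0 (f = 0/(-7) = 0*(-1/7) = 0)
t(h) = 0 (t(h) = (((5 + 3) - 4)*0)*6 = ((8 - 4)*0)*6 = (4*0)*6 = 0*6 = 0)
q(r) = r (q(r) = r - 1*0 = r + 0 = r)
-4782778 + q(-361 - 1*351) = -4782778 + (-361 - 1*351) = -4782778 + (-361 - 351) = -4782778 - 712 = -4783490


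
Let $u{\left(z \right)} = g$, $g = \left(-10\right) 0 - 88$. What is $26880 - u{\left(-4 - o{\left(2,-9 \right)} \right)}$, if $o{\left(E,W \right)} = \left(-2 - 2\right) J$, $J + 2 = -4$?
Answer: $26968$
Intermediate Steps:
$J = -6$ ($J = -2 - 4 = -6$)
$o{\left(E,W \right)} = 24$ ($o{\left(E,W \right)} = \left(-2 - 2\right) \left(-6\right) = \left(-4\right) \left(-6\right) = 24$)
$g = -88$ ($g = 0 - 88 = -88$)
$u{\left(z \right)} = -88$
$26880 - u{\left(-4 - o{\left(2,-9 \right)} \right)} = 26880 - -88 = 26880 + 88 = 26968$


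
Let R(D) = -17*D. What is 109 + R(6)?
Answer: 7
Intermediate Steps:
109 + R(6) = 109 - 17*6 = 109 - 102 = 7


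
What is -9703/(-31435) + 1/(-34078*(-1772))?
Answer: 585927485283/1898240699960 ≈ 0.30867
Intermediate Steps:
-9703/(-31435) + 1/(-34078*(-1772)) = -9703*(-1/31435) - 1/34078*(-1/1772) = 9703/31435 + 1/60386216 = 585927485283/1898240699960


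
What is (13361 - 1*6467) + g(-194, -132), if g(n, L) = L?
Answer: 6762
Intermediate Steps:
(13361 - 1*6467) + g(-194, -132) = (13361 - 1*6467) - 132 = (13361 - 6467) - 132 = 6894 - 132 = 6762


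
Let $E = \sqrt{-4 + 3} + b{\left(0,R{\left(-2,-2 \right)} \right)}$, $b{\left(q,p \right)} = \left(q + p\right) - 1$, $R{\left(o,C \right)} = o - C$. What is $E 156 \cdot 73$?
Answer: $-11388 + 11388 i \approx -11388.0 + 11388.0 i$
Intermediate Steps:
$b{\left(q,p \right)} = -1 + p + q$ ($b{\left(q,p \right)} = \left(p + q\right) - 1 = -1 + p + q$)
$E = -1 + i$ ($E = \sqrt{-4 + 3} - 1 = \sqrt{-1} + \left(-1 + \left(-2 + 2\right) + 0\right) = i + \left(-1 + 0 + 0\right) = i - 1 = -1 + i \approx -1.0 + 1.0 i$)
$E 156 \cdot 73 = \left(-1 + i\right) 156 \cdot 73 = \left(-1 + i\right) 11388 = -11388 + 11388 i$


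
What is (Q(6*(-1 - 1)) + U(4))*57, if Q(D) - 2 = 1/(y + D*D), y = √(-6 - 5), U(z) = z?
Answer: 7103682/20747 - 57*I*√11/20747 ≈ 342.4 - 0.009112*I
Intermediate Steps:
y = I*√11 (y = √(-11) = I*√11 ≈ 3.3166*I)
Q(D) = 2 + 1/(D² + I*√11) (Q(D) = 2 + 1/(I*√11 + D*D) = 2 + 1/(I*√11 + D²) = 2 + 1/(D² + I*√11))
(Q(6*(-1 - 1)) + U(4))*57 = ((1 + 2*(6*(-1 - 1))² + 2*I*√11)/((6*(-1 - 1))² + I*√11) + 4)*57 = ((1 + 2*(6*(-2))² + 2*I*√11)/((6*(-2))² + I*√11) + 4)*57 = ((1 + 2*(-12)² + 2*I*√11)/((-12)² + I*√11) + 4)*57 = ((1 + 2*144 + 2*I*√11)/(144 + I*√11) + 4)*57 = ((1 + 288 + 2*I*√11)/(144 + I*√11) + 4)*57 = ((289 + 2*I*√11)/(144 + I*√11) + 4)*57 = (4 + (289 + 2*I*√11)/(144 + I*√11))*57 = 228 + 57*(289 + 2*I*√11)/(144 + I*√11)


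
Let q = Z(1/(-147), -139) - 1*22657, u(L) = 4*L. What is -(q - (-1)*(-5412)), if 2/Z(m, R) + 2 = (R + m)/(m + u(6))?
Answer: 385783863/13744 ≈ 28069.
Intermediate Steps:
Z(m, R) = 2/(-2 + (R + m)/(24 + m)) (Z(m, R) = 2/(-2 + (R + m)/(m + 4*6)) = 2/(-2 + (R + m)/(m + 24)) = 2/(-2 + (R + m)/(24 + m)))
q = -311401335/13744 (q = 2*(-24 - 1/(-147))/(48 + 1/(-147) - 1*(-139)) - 1*22657 = 2*(-24 - 1*(-1/147))/(48 - 1/147 + 139) - 22657 = 2*(-24 + 1/147)/(27488/147) - 22657 = 2*(147/27488)*(-3527/147) - 22657 = -3527/13744 - 22657 = -311401335/13744 ≈ -22657.)
-(q - (-1)*(-5412)) = -(-311401335/13744 - (-1)*(-5412)) = -(-311401335/13744 - 1*5412) = -(-311401335/13744 - 5412) = -1*(-385783863/13744) = 385783863/13744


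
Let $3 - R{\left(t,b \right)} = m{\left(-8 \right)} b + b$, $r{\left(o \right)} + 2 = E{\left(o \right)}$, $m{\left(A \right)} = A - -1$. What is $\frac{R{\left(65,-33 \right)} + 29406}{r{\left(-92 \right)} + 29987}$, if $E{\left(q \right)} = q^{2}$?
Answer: $\frac{29211}{38449} \approx 0.75973$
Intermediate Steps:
$m{\left(A \right)} = 1 + A$ ($m{\left(A \right)} = A + 1 = 1 + A$)
$r{\left(o \right)} = -2 + o^{2}$
$R{\left(t,b \right)} = 3 + 6 b$ ($R{\left(t,b \right)} = 3 - \left(\left(1 - 8\right) b + b\right) = 3 - \left(- 7 b + b\right) = 3 - - 6 b = 3 + 6 b$)
$\frac{R{\left(65,-33 \right)} + 29406}{r{\left(-92 \right)} + 29987} = \frac{\left(3 + 6 \left(-33\right)\right) + 29406}{\left(-2 + \left(-92\right)^{2}\right) + 29987} = \frac{\left(3 - 198\right) + 29406}{\left(-2 + 8464\right) + 29987} = \frac{-195 + 29406}{8462 + 29987} = \frac{29211}{38449}$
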